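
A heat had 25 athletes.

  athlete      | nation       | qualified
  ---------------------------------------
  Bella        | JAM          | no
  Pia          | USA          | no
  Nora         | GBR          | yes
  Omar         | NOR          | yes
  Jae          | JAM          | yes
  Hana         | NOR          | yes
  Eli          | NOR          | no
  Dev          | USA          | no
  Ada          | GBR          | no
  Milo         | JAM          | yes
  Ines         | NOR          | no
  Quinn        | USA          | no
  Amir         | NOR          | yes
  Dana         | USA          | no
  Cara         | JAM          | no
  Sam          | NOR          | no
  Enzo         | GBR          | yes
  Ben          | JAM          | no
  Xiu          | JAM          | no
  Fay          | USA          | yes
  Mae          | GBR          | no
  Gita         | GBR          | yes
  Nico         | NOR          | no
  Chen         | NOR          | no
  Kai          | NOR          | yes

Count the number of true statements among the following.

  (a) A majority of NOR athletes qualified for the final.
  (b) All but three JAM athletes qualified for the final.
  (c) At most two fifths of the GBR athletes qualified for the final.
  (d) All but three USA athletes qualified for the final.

(a) NOR: |A| = 9, |A ∩ B| = 4; needs |A ∩ B| > |A ∖ B| — false.
(b) JAM: |A| = 6, |A ∩ B| = 2; needs |A ∖ B| = 3 — false.
(c) GBR: |A| = 5, |A ∩ B| = 3; needs |A ∩ B| / |A| ≤ 2/5 — false.
(d) USA: |A| = 5, |A ∩ B| = 1; needs |A ∖ B| = 3 — false.

0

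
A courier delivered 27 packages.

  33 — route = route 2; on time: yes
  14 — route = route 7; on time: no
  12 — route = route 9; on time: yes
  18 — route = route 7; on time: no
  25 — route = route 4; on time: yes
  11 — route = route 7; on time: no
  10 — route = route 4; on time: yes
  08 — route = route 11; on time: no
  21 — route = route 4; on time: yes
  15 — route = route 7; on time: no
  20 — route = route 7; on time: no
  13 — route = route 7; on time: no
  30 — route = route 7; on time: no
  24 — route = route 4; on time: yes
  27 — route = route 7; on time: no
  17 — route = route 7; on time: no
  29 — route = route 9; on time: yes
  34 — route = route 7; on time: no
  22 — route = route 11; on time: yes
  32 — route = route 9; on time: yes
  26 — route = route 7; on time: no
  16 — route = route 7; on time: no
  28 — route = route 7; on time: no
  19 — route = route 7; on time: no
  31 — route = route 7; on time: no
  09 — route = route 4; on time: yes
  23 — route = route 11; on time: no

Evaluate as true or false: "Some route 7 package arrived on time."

False

Truth condition: A ∩ B ≠ ∅ (|A ∩ B| ≥ 1).
|A| = 15, |A ∩ B| = 0, |A ∖ B| = 15.
So the statement is false.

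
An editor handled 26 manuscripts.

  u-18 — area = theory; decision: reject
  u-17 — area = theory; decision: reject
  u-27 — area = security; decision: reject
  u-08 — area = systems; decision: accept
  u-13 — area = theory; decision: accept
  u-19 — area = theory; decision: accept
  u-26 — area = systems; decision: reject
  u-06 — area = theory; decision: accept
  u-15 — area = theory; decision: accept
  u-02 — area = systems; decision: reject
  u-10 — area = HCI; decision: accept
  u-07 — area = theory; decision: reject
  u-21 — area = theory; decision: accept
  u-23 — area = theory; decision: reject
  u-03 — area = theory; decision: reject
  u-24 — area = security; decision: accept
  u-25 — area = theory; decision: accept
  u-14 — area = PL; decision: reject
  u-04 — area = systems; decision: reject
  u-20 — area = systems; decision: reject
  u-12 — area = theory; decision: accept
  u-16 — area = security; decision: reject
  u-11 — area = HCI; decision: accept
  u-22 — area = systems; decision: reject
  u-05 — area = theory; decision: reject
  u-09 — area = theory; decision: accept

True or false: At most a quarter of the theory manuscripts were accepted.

'At most a quarter of the theory manuscripts were accepted' holds iff |A ∩ B| / |A| ≤ 1/4.
A (the restrictor) = {u-18, u-17, u-13, u-19, u-06, u-15, u-07, u-21, u-23, u-03, u-25, u-12, u-05, u-09}, |A| = 14.
A ∩ B = {u-13, u-19, u-06, u-15, u-21, u-25, u-12, u-09}, so |A ∩ B| = 8.
A ∖ B = {u-18, u-17, u-07, u-23, u-03, u-05}, so |A ∖ B| = 6.
|A ∩ B|/|A| = 8/14, so the statement is false.

False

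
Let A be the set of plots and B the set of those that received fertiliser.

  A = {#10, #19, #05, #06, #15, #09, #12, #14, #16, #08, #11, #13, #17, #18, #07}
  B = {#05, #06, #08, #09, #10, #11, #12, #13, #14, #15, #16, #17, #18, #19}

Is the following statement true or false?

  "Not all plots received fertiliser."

Truth condition: A ⊄ B (|A ∖ B| ≥ 1).
|A| = 15, |A ∩ B| = 14, |A ∖ B| = 1.
So the statement is true.

True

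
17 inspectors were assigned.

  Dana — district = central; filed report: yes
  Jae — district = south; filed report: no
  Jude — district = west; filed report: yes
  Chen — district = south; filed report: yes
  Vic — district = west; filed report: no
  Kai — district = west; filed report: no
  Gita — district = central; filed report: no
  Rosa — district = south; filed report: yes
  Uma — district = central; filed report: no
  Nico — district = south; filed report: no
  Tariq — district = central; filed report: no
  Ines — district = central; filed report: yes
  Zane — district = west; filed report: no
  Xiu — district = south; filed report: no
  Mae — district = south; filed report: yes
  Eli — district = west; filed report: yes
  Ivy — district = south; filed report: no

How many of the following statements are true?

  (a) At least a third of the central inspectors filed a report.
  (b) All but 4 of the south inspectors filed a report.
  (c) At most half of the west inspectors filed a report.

3

(a) central: |A| = 5, |A ∩ B| = 2; needs |A ∩ B| / |A| ≥ 1/3 — true.
(b) south: |A| = 7, |A ∩ B| = 3; needs |A ∖ B| = 4 — true.
(c) west: |A| = 5, |A ∩ B| = 2; needs |A ∩ B| ≤ |A ∖ B| — true.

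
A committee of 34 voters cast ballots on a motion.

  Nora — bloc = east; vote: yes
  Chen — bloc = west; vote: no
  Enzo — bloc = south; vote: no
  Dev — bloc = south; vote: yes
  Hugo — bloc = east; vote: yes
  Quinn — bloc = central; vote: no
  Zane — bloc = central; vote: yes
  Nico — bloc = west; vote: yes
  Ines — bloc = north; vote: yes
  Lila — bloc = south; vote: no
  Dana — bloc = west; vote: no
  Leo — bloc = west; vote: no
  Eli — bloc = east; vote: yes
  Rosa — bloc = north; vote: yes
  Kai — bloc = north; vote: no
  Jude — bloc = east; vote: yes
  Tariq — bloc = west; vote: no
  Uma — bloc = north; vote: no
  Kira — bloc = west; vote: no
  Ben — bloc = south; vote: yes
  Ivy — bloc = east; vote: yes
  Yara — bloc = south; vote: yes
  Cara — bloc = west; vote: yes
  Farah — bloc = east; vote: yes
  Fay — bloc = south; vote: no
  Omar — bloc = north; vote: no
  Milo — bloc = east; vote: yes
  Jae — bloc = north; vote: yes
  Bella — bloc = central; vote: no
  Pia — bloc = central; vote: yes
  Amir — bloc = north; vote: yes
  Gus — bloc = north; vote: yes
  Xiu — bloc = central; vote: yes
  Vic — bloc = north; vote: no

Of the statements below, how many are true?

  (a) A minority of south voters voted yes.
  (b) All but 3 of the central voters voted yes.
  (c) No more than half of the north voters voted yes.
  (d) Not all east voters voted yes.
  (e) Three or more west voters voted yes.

0

(a) south: |A| = 6, |A ∩ B| = 3; needs |A ∩ B| < |A ∖ B| — false.
(b) central: |A| = 5, |A ∩ B| = 3; needs |A ∖ B| = 3 — false.
(c) north: |A| = 9, |A ∩ B| = 5; needs |A ∩ B| ≤ |A ∖ B| — false.
(d) east: |A| = 7, |A ∩ B| = 7; needs A ⊄ B (|A ∖ B| ≥ 1) — false.
(e) west: |A| = 7, |A ∩ B| = 2; needs |A ∩ B| ≥ 3 — false.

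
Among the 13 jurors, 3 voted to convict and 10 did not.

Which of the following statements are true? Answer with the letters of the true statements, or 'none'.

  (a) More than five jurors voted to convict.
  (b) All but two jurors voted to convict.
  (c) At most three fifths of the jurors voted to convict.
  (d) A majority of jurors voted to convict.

|A| = 13, |A ∩ B| = 3, |A ∖ B| = 10.
(a) |A ∩ B| > 5: fails.
(b) |A ∖ B| = 2: fails.
(c) |A ∩ B| / |A| ≤ 3/5: holds.
(d) |A ∩ B| > |A ∖ B|: fails.

(c)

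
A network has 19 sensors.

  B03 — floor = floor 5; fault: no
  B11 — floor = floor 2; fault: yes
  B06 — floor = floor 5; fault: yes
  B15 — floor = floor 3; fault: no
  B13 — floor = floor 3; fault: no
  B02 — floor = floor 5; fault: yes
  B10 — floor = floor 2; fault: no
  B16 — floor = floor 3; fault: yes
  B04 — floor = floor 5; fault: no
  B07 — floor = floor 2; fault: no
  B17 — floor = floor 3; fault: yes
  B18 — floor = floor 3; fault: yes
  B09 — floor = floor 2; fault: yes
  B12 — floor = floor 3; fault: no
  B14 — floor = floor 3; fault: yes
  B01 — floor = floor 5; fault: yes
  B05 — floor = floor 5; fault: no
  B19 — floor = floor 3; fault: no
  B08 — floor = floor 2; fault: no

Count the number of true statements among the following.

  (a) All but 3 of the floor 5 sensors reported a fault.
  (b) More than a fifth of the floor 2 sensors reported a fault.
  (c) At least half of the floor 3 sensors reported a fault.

(a) floor 5: |A| = 6, |A ∩ B| = 3; needs |A ∖ B| = 3 — true.
(b) floor 2: |A| = 5, |A ∩ B| = 2; needs |A ∩ B| / |A| > 1/5 — true.
(c) floor 3: |A| = 8, |A ∩ B| = 4; needs |A ∩ B| ≥ |A ∖ B| — true.

3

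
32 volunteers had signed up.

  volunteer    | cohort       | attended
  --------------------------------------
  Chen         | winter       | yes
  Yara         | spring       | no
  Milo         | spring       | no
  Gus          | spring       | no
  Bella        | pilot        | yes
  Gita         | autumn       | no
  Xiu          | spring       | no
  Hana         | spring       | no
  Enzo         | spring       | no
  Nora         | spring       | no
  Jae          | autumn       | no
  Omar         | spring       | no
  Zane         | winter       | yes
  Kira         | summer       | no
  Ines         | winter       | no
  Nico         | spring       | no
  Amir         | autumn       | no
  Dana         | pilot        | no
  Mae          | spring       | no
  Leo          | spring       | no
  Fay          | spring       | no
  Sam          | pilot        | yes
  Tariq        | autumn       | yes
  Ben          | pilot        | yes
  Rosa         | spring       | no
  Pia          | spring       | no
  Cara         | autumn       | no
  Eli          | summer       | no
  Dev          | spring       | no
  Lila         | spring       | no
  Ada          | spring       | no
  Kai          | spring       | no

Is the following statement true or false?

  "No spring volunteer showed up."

True

The determiner here denotes the relation: A ∩ B = ∅ (|A ∩ B| = 0).
|A| = 18, |A ∩ B| = 0, |A ∖ B| = 18.
So the statement is true.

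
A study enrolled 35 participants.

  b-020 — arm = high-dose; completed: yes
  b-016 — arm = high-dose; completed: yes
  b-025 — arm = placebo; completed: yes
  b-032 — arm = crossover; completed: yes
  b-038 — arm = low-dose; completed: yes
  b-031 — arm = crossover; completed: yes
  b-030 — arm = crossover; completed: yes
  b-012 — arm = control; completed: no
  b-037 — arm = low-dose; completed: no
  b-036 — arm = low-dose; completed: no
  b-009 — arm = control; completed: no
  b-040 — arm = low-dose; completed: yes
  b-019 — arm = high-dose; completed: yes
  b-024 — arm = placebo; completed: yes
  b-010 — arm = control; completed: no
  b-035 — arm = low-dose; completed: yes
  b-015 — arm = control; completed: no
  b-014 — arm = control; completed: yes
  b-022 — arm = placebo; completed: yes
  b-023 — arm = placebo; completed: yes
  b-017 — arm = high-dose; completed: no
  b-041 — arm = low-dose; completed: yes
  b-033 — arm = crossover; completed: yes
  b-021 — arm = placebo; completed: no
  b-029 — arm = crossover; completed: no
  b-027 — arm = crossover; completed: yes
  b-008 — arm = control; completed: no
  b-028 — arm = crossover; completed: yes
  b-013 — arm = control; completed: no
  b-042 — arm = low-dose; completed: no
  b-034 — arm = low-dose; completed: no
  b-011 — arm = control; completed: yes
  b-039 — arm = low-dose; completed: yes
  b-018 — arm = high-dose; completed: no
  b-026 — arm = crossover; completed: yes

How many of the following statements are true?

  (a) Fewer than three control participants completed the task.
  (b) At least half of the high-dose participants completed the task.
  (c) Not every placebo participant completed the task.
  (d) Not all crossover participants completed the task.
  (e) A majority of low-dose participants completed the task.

(a) control: |A| = 8, |A ∩ B| = 2; needs |A ∩ B| < 3 — true.
(b) high-dose: |A| = 5, |A ∩ B| = 3; needs |A ∩ B| ≥ |A ∖ B| — true.
(c) placebo: |A| = 5, |A ∩ B| = 4; needs A ⊄ B (|A ∖ B| ≥ 1) — true.
(d) crossover: |A| = 8, |A ∩ B| = 7; needs A ⊄ B (|A ∖ B| ≥ 1) — true.
(e) low-dose: |A| = 9, |A ∩ B| = 5; needs |A ∩ B| > |A ∖ B| — true.

5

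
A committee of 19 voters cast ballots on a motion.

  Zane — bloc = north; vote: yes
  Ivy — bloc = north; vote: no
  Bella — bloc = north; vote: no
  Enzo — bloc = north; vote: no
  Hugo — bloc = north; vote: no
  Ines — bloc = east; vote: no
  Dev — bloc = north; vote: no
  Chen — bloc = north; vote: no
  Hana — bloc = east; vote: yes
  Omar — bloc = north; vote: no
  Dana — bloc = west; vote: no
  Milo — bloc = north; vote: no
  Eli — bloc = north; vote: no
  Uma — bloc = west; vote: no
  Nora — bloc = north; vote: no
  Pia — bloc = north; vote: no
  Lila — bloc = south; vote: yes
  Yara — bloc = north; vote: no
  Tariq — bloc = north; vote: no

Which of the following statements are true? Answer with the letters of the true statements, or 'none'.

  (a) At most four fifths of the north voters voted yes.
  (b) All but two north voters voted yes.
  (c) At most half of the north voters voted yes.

|A| = 14, |A ∩ B| = 1, |A ∖ B| = 13.
(a) |A ∩ B| / |A| ≤ 4/5: holds.
(b) |A ∖ B| = 2: fails.
(c) |A ∩ B| ≤ |A ∖ B|: holds.

(a), (c)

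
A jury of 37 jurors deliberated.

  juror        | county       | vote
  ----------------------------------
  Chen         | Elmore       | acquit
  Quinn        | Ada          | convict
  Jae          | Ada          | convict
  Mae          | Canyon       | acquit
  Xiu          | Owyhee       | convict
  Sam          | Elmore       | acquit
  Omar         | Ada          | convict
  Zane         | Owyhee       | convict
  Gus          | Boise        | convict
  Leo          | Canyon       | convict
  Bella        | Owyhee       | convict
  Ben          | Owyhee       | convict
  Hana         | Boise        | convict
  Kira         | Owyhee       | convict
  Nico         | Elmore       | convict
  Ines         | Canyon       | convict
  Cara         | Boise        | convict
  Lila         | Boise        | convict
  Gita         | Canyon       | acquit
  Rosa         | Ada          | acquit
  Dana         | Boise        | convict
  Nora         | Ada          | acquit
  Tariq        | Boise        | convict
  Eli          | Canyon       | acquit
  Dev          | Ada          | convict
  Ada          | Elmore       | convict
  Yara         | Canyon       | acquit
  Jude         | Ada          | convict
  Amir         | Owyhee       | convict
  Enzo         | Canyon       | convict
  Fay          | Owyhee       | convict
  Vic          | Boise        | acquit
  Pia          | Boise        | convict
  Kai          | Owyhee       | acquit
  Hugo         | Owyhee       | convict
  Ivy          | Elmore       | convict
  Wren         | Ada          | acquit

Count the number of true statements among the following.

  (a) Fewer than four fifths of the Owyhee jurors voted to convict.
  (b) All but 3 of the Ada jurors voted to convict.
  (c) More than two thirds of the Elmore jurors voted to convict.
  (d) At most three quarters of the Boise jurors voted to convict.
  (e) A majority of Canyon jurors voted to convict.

1

(a) Owyhee: |A| = 9, |A ∩ B| = 8; needs |A ∩ B| / |A| < 4/5 — false.
(b) Ada: |A| = 8, |A ∩ B| = 5; needs |A ∖ B| = 3 — true.
(c) Elmore: |A| = 5, |A ∩ B| = 3; needs |A ∩ B| / |A| > 2/3 — false.
(d) Boise: |A| = 8, |A ∩ B| = 7; needs |A ∩ B| / |A| ≤ 3/4 — false.
(e) Canyon: |A| = 7, |A ∩ B| = 3; needs |A ∩ B| > |A ∖ B| — false.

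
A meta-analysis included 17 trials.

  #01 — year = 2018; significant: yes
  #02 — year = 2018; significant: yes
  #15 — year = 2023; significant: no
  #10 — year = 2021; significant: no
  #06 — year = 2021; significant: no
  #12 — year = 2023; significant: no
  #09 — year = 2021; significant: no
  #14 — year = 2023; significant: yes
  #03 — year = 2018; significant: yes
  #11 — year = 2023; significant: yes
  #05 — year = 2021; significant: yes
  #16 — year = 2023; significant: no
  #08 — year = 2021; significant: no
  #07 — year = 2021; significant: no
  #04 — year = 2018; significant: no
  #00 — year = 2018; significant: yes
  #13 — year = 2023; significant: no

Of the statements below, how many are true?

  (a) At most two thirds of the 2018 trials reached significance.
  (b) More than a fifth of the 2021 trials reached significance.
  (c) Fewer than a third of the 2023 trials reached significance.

(a) 2018: |A| = 5, |A ∩ B| = 4; needs |A ∩ B| / |A| ≤ 2/3 — false.
(b) 2021: |A| = 6, |A ∩ B| = 1; needs |A ∩ B| / |A| > 1/5 — false.
(c) 2023: |A| = 6, |A ∩ B| = 2; needs |A ∩ B| / |A| < 1/3 — false.

0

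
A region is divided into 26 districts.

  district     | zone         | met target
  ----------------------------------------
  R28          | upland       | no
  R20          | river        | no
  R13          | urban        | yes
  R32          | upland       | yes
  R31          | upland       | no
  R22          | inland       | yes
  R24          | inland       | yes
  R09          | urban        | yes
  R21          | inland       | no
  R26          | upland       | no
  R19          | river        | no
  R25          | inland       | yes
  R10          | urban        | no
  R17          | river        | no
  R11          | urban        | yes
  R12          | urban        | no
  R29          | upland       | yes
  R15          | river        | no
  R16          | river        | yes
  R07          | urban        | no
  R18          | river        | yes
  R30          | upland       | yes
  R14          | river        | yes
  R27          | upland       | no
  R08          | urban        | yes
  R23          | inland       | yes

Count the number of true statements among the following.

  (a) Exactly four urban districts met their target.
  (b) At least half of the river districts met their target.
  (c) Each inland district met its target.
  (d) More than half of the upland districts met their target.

(a) urban: |A| = 7, |A ∩ B| = 4; needs |A ∩ B| = 4 — true.
(b) river: |A| = 7, |A ∩ B| = 3; needs |A ∩ B| ≥ |A ∖ B| — false.
(c) inland: |A| = 5, |A ∩ B| = 4; needs A ⊆ B, i.e. every element of A is in B (|A ∖ B| = 0) — false.
(d) upland: |A| = 7, |A ∩ B| = 3; needs |A ∩ B| > |A ∖ B| — false.

1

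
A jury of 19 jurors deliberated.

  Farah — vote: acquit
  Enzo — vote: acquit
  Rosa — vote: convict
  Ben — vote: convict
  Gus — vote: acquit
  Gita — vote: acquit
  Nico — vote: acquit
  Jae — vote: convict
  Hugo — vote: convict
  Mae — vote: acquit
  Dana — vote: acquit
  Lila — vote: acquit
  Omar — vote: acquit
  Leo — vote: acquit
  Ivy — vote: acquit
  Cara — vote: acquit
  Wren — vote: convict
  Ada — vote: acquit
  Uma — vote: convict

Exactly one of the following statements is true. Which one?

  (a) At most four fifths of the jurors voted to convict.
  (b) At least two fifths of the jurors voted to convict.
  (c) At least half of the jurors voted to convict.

(a)

|A| = 19, |A ∩ B| = 6, |A ∖ B| = 13.
(a) requires |A ∩ B| / |A| ≤ 4/5: true.
(b) requires |A ∩ B| / |A| ≥ 2/5: false.
(c) requires |A ∩ B| ≥ |A ∖ B|: false.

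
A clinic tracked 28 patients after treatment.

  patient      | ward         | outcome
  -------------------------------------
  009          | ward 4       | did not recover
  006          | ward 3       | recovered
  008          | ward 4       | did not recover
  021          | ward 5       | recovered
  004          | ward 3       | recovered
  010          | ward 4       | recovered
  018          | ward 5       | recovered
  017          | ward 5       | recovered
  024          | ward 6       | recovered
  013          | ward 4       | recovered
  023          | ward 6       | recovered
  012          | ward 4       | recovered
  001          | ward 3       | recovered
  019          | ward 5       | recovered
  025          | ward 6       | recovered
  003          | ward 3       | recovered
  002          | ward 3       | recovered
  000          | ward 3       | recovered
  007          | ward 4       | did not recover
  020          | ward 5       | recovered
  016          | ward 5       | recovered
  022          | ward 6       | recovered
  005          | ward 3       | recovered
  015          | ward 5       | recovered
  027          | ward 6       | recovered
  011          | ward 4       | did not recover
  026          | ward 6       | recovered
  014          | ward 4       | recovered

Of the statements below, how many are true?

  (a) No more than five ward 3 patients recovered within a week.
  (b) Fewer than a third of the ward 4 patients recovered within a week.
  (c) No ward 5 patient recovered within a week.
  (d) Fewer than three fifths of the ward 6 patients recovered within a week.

0

(a) ward 3: |A| = 7, |A ∩ B| = 7; needs |A ∩ B| ≤ 5 — false.
(b) ward 4: |A| = 8, |A ∩ B| = 4; needs |A ∩ B| / |A| < 1/3 — false.
(c) ward 5: |A| = 7, |A ∩ B| = 7; needs A ∩ B = ∅ (|A ∩ B| = 0) — false.
(d) ward 6: |A| = 6, |A ∩ B| = 6; needs |A ∩ B| / |A| < 3/5 — false.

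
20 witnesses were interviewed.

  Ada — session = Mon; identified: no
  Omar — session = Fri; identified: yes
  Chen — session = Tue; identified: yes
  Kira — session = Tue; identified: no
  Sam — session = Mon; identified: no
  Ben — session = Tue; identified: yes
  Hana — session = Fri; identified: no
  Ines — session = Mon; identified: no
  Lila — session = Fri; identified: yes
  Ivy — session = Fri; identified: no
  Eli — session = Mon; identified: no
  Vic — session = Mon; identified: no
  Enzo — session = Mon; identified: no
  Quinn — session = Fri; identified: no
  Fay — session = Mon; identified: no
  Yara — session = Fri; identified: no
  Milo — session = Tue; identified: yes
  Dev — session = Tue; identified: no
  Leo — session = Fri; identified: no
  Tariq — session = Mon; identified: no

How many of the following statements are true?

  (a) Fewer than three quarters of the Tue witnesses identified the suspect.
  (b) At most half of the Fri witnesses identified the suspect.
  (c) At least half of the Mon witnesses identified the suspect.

2

(a) Tue: |A| = 5, |A ∩ B| = 3; needs |A ∩ B| / |A| < 3/4 — true.
(b) Fri: |A| = 7, |A ∩ B| = 2; needs |A ∩ B| ≤ |A ∖ B| — true.
(c) Mon: |A| = 8, |A ∩ B| = 0; needs |A ∩ B| ≥ |A ∖ B| — false.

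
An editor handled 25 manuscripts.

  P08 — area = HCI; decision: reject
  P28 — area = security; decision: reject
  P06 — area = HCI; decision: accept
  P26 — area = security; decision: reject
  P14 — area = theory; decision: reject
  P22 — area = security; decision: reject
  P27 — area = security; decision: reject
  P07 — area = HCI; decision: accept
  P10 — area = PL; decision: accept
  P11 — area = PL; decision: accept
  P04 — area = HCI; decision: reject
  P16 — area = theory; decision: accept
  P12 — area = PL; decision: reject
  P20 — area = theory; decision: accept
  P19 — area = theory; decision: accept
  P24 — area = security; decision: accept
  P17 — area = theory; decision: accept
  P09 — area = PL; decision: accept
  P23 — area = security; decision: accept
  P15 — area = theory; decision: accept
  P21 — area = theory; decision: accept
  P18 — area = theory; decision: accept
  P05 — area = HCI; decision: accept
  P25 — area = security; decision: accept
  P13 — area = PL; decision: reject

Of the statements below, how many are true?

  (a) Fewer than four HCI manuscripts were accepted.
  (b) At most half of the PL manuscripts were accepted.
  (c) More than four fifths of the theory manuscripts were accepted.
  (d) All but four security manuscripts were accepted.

3

(a) HCI: |A| = 5, |A ∩ B| = 3; needs |A ∩ B| < 4 — true.
(b) PL: |A| = 5, |A ∩ B| = 3; needs |A ∩ B| ≤ |A ∖ B| — false.
(c) theory: |A| = 8, |A ∩ B| = 7; needs |A ∩ B| / |A| > 4/5 — true.
(d) security: |A| = 7, |A ∩ B| = 3; needs |A ∖ B| = 4 — true.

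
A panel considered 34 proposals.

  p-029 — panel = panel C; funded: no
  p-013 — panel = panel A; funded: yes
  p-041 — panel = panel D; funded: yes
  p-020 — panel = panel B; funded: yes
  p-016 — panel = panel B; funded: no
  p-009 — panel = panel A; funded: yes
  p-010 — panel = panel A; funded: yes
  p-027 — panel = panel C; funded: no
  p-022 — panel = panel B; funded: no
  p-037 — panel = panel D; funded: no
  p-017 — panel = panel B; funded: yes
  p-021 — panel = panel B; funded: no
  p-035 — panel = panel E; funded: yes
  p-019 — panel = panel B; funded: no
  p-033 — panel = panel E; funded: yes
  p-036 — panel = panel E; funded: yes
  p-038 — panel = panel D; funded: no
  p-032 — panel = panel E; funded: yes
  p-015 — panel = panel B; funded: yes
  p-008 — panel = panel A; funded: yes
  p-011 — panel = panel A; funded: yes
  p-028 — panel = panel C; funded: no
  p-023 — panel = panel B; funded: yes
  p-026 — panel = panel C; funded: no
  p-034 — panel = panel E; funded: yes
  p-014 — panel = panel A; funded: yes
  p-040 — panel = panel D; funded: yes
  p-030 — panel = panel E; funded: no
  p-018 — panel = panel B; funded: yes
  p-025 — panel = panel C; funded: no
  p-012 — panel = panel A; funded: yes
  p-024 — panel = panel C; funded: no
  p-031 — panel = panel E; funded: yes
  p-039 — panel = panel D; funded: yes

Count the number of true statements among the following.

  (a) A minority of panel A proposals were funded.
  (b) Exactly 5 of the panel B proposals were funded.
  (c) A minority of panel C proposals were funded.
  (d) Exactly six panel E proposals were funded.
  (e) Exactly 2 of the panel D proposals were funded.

3

(a) panel A: |A| = 7, |A ∩ B| = 7; needs |A ∩ B| < |A ∖ B| — false.
(b) panel B: |A| = 9, |A ∩ B| = 5; needs |A ∩ B| = 5 — true.
(c) panel C: |A| = 6, |A ∩ B| = 0; needs |A ∩ B| < |A ∖ B| — true.
(d) panel E: |A| = 7, |A ∩ B| = 6; needs |A ∩ B| = 6 — true.
(e) panel D: |A| = 5, |A ∩ B| = 3; needs |A ∩ B| = 2 — false.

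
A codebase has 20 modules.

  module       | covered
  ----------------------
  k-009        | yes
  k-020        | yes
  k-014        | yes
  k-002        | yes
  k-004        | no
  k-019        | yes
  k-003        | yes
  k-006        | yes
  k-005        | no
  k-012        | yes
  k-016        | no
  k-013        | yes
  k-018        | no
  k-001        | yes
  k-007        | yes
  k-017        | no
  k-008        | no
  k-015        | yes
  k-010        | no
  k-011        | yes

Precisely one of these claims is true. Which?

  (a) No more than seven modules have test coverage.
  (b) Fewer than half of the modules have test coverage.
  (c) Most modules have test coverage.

(c)

|A| = 20, |A ∩ B| = 13, |A ∖ B| = 7.
(a) requires |A ∩ B| ≤ 7: false.
(b) requires |A ∩ B| < |A ∖ B|: false.
(c) requires |A ∩ B| > |A ∖ B|: true.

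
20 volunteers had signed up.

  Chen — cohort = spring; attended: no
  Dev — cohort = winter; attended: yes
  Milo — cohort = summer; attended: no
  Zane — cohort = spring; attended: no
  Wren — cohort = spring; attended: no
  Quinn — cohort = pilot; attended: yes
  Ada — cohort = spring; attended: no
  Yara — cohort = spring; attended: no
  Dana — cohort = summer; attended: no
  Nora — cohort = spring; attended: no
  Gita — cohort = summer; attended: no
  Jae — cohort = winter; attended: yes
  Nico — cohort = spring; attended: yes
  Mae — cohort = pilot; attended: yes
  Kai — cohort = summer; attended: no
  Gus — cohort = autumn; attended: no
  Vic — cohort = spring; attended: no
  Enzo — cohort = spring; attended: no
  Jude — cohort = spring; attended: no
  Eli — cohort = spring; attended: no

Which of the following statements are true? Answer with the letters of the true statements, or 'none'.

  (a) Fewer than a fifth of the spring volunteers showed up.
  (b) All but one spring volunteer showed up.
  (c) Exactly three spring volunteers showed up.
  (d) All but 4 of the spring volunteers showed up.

(a)

|A| = 11, |A ∩ B| = 1, |A ∖ B| = 10.
(a) |A ∩ B| / |A| < 1/5: holds.
(b) |A ∖ B| = 1: fails.
(c) |A ∩ B| = 3: fails.
(d) |A ∖ B| = 4: fails.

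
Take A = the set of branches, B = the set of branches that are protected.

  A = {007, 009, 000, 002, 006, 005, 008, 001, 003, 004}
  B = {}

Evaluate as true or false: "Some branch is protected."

Truth condition: A ∩ B ≠ ∅ (|A ∩ B| ≥ 1).
A (the restrictor) = {007, 009, 000, 002, 006, 005, 008, 001, 003, 004}, |A| = 10.
A ∩ B = {}, so |A ∩ B| = 0.
So the statement is false.

False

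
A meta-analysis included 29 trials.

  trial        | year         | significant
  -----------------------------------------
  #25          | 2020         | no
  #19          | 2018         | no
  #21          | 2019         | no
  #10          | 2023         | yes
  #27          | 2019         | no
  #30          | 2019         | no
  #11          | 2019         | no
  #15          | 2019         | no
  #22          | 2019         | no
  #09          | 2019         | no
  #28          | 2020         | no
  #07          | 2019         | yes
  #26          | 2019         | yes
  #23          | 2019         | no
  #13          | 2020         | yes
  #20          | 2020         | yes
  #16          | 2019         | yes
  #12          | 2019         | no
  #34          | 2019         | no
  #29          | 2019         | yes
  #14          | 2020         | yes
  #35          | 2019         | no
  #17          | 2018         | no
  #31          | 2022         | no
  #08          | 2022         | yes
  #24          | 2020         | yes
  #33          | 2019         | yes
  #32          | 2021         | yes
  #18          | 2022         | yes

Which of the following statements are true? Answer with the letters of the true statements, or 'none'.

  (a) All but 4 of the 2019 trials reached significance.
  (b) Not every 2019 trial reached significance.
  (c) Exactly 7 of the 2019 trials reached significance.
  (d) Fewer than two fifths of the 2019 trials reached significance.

|A| = 16, |A ∩ B| = 5, |A ∖ B| = 11.
(a) |A ∖ B| = 4: fails.
(b) A ⊄ B (|A ∖ B| ≥ 1): holds.
(c) |A ∩ B| = 7: fails.
(d) |A ∩ B| / |A| < 2/5: holds.

(b), (d)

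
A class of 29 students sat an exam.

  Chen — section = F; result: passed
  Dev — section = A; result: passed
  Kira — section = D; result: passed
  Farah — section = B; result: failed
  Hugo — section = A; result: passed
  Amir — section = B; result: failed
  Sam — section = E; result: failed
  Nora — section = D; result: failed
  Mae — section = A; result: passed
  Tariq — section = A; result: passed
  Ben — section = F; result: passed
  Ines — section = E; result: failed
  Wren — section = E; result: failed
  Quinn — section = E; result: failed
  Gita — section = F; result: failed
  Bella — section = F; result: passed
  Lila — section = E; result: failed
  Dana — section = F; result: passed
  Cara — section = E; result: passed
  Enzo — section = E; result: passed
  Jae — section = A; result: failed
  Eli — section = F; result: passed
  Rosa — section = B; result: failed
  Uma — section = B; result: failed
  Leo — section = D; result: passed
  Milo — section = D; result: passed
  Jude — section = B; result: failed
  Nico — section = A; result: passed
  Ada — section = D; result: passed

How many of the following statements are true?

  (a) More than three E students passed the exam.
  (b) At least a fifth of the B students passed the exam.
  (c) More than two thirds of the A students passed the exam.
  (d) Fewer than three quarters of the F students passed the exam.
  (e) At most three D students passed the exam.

(a) E: |A| = 7, |A ∩ B| = 2; needs |A ∩ B| > 3 — false.
(b) B: |A| = 5, |A ∩ B| = 0; needs |A ∩ B| / |A| ≥ 1/5 — false.
(c) A: |A| = 6, |A ∩ B| = 5; needs |A ∩ B| / |A| > 2/3 — true.
(d) F: |A| = 6, |A ∩ B| = 5; needs |A ∩ B| / |A| < 3/4 — false.
(e) D: |A| = 5, |A ∩ B| = 4; needs |A ∩ B| ≤ 3 — false.

1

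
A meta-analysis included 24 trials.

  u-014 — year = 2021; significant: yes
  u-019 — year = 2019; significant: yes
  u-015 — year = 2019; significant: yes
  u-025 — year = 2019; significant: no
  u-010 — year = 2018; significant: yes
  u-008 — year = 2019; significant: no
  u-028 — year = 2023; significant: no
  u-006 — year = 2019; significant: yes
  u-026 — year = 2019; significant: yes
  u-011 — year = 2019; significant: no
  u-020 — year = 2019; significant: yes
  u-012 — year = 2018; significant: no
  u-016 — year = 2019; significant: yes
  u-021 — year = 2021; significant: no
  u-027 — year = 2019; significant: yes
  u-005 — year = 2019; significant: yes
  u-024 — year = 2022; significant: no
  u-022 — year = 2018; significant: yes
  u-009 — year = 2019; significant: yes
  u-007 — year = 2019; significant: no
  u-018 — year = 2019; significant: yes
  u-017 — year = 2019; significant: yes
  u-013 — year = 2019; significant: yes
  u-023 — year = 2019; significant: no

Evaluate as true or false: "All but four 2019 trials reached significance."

False

The determiner here denotes the relation: |A ∖ B| = 4.
|A| = 17, |A ∩ B| = 12, |A ∖ B| = 5.
|A ∖ B| = 5, so the statement is false.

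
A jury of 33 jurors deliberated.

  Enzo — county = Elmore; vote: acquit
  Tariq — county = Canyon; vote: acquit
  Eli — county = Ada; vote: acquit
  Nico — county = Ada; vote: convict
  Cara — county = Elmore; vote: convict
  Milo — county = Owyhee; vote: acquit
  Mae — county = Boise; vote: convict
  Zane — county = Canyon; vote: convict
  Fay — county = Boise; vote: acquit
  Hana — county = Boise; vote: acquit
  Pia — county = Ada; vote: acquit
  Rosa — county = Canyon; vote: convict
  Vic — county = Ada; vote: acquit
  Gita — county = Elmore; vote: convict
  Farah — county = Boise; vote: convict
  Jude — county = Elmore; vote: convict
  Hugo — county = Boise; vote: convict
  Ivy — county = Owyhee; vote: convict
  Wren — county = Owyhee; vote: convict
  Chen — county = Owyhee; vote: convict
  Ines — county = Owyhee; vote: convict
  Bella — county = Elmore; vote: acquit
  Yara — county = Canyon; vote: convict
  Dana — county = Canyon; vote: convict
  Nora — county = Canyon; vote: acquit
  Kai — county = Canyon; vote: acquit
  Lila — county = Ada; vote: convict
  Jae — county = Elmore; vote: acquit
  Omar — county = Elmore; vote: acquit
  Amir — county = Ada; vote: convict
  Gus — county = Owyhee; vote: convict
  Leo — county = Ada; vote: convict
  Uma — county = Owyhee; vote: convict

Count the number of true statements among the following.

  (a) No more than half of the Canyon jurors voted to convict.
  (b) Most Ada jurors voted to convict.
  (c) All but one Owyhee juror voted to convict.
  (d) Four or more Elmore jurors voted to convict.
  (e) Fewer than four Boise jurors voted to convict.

3

(a) Canyon: |A| = 7, |A ∩ B| = 4; needs |A ∩ B| ≤ |A ∖ B| — false.
(b) Ada: |A| = 7, |A ∩ B| = 4; needs |A ∩ B| > |A ∖ B| — true.
(c) Owyhee: |A| = 7, |A ∩ B| = 6; needs |A ∖ B| = 1 — true.
(d) Elmore: |A| = 7, |A ∩ B| = 3; needs |A ∩ B| ≥ 4 — false.
(e) Boise: |A| = 5, |A ∩ B| = 3; needs |A ∩ B| < 4 — true.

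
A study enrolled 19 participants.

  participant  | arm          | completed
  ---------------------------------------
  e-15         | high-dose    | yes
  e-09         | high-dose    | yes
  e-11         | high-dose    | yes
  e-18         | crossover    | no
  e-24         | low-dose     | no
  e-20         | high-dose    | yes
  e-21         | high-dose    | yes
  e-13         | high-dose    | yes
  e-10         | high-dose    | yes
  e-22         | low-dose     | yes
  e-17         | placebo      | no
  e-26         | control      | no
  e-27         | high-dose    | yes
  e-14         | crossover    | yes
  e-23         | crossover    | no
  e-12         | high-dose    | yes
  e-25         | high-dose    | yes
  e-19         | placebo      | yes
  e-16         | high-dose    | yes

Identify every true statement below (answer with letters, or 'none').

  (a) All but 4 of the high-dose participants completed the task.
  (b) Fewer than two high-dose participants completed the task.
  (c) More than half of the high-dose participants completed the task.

(c)

|A| = 11, |A ∩ B| = 11, |A ∖ B| = 0.
(a) |A ∖ B| = 4: fails.
(b) |A ∩ B| < 2: fails.
(c) |A ∩ B| > |A ∖ B|: holds.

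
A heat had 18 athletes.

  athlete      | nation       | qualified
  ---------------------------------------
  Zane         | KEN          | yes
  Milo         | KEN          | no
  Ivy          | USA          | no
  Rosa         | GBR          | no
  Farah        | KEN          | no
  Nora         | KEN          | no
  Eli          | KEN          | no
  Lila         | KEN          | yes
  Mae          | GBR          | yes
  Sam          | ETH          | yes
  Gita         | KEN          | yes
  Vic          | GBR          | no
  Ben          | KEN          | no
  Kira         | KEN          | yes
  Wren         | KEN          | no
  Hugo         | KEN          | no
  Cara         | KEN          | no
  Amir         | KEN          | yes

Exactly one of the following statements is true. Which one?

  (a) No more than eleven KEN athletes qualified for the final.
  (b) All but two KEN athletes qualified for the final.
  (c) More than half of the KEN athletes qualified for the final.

(a)

|A| = 13, |A ∩ B| = 5, |A ∖ B| = 8.
(a) requires |A ∩ B| ≤ 11: true.
(b) requires |A ∖ B| = 2: false.
(c) requires |A ∩ B| > |A ∖ B|: false.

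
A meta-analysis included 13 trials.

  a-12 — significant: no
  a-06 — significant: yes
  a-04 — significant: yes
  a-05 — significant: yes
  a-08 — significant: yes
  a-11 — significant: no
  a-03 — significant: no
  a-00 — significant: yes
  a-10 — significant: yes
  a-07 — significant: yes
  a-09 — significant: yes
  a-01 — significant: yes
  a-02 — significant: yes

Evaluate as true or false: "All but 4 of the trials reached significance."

The determiner here denotes the relation: |A ∖ B| = 4.
A (the restrictor) = {a-12, a-06, a-04, a-05, a-08, a-11, a-03, a-00, a-10, a-07, a-09, a-01, a-02}, |A| = 13.
A ∖ B = {a-12, a-11, a-03}, so |A ∖ B| = 3.
|A ∖ B| = 3, so the statement is false.

False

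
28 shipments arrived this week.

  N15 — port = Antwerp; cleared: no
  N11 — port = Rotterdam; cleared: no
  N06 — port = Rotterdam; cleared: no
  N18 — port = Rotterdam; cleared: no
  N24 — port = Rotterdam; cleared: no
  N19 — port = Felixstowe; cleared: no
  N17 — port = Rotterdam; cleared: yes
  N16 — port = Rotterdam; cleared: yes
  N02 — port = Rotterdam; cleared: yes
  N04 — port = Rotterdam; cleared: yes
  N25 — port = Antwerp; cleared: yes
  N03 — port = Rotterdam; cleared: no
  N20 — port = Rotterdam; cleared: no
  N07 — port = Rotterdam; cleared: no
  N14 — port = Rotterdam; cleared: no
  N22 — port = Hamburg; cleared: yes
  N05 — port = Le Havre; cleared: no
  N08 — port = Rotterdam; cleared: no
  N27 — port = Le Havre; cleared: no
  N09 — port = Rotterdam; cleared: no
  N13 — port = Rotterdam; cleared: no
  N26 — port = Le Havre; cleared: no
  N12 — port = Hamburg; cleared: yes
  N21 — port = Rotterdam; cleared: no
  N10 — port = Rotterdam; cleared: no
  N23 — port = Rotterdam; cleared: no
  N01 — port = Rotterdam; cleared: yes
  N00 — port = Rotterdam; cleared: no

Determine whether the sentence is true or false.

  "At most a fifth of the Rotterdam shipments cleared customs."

The determiner here denotes the relation: |A ∩ B| / |A| ≤ 1/5.
|A| = 20, |A ∩ B| = 5, |A ∖ B| = 15.
|A ∩ B|/|A| = 5/20, so the statement is false.

False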